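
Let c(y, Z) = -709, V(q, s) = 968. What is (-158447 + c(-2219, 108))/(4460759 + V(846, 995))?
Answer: -159156/4461727 ≈ -0.035671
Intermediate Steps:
(-158447 + c(-2219, 108))/(4460759 + V(846, 995)) = (-158447 - 709)/(4460759 + 968) = -159156/4461727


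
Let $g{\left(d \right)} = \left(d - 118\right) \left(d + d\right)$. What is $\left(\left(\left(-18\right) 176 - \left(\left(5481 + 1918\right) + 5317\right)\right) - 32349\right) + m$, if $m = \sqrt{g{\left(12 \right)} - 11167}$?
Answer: $-48233 + i \sqrt{13711} \approx -48233.0 + 117.09 i$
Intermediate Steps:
$g{\left(d \right)} = 2 d \left(-118 + d\right)$ ($g{\left(d \right)} = \left(-118 + d\right) 2 d = 2 d \left(-118 + d\right)$)
$m = i \sqrt{13711}$ ($m = \sqrt{2 \cdot 12 \left(-118 + 12\right) - 11167} = \sqrt{2 \cdot 12 \left(-106\right) - 11167} = \sqrt{-2544 - 11167} = \sqrt{-13711} = i \sqrt{13711} \approx 117.09 i$)
$\left(\left(\left(-18\right) 176 - \left(\left(5481 + 1918\right) + 5317\right)\right) - 32349\right) + m = \left(\left(\left(-18\right) 176 - \left(\left(5481 + 1918\right) + 5317\right)\right) - 32349\right) + i \sqrt{13711} = \left(\left(-3168 - \left(7399 + 5317\right)\right) - 32349\right) + i \sqrt{13711} = \left(\left(-3168 - 12716\right) - 32349\right) + i \sqrt{13711} = \left(-15884 - 32349\right) + i \sqrt{13711} = -48233 + i \sqrt{13711}$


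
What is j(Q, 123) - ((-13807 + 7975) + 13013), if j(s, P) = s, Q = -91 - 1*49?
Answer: -7321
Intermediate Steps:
Q = -140 (Q = -91 - 49 = -140)
j(Q, 123) - ((-13807 + 7975) + 13013) = -140 - ((-13807 + 7975) + 13013) = -140 - (-5832 + 13013) = -140 - 1*7181 = -140 - 7181 = -7321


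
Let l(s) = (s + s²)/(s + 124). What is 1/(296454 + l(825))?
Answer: 949/282016296 ≈ 3.3651e-6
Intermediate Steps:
l(s) = (s + s²)/(124 + s)
1/(296454 + l(825)) = 1/(296454 + 825*(1 + 825)/(124 + 825)) = 1/(296454 + 825*826/949) = 1/(296454 + 825*(1/949)*826) = 1/(296454 + 681450/949) = 1/(282016296/949) = 949/282016296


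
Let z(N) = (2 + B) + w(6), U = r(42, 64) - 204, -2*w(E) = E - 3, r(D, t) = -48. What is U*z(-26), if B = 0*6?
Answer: -126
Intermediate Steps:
B = 0
w(E) = 3/2 - E/2 (w(E) = -(E - 3)/2 = -(-3 + E)/2 = 3/2 - E/2)
U = -252 (U = -48 - 204 = -252)
z(N) = 1/2 (z(N) = (2 + 0) + (3/2 - 1/2*6) = 2 + (3/2 - 3) = 2 - 3/2 = 1/2)
U*z(-26) = -252*1/2 = -126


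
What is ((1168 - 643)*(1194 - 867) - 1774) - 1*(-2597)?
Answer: 172498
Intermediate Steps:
((1168 - 643)*(1194 - 867) - 1774) - 1*(-2597) = (525*327 - 1774) + 2597 = (171675 - 1774) + 2597 = 169901 + 2597 = 172498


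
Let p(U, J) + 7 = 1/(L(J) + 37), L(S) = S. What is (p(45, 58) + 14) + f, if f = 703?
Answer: 67451/95 ≈ 710.01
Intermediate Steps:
p(U, J) = -7 + 1/(37 + J) (p(U, J) = -7 + 1/(J + 37) = -7 + 1/(37 + J))
(p(45, 58) + 14) + f = ((-258 - 7*58)/(37 + 58) + 14) + 703 = ((-258 - 406)/95 + 14) + 703 = ((1/95)*(-664) + 14) + 703 = (-664/95 + 14) + 703 = 666/95 + 703 = 67451/95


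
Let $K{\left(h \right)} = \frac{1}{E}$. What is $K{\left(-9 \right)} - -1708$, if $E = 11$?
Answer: $\frac{18789}{11} \approx 1708.1$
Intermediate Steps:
$K{\left(h \right)} = \frac{1}{11}$
$K{\left(-9 \right)} - -1708 = \frac{1}{11} - -1708 = \frac{1}{11} + 1708 = \frac{18789}{11}$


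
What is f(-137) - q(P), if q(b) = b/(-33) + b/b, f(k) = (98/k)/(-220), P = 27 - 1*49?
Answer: -75203/45210 ≈ -1.6634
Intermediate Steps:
P = -22 (P = 27 - 49 = -22)
f(k) = -49/(110*k) (f(k) = (98/k)*(-1/220) = -49/(110*k))
q(b) = 1 - b/33 (q(b) = b*(-1/33) + 1 = -b/33 + 1 = 1 - b/33)
f(-137) - q(P) = -49/110/(-137) - (1 - 1/33*(-22)) = -49/110*(-1/137) - (1 + ⅔) = 49/15070 - 1*5/3 = 49/15070 - 5/3 = -75203/45210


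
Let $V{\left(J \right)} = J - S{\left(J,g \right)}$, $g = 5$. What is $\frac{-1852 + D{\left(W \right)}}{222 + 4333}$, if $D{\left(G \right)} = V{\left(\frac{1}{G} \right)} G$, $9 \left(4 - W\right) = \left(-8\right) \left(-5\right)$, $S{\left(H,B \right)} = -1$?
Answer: $- \frac{16663}{40995} \approx -0.40646$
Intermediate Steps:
$V{\left(J \right)} = 1 + J$ ($V{\left(J \right)} = J - -1 = J + 1 = 1 + J$)
$W = - \frac{4}{9}$ ($W = 4 - \frac{\left(-8\right) \left(-5\right)}{9} = 4 - \frac{40}{9} = - \frac{4}{9} \approx -0.44444$)
$D{\left(G \right)} = G \left(1 + \frac{1}{G}\right)$ ($D{\left(G \right)} = \left(1 + \frac{1}{G}\right) G = G \left(1 + \frac{1}{G}\right)$)
$\frac{-1852 + D{\left(W \right)}}{222 + 4333} = \frac{-1852 + \left(1 - \frac{4}{9}\right)}{222 + 4333} = \frac{-1852 + \frac{5}{9}}{4555} = \left(- \frac{16663}{9}\right) \frac{1}{4555} = - \frac{16663}{40995}$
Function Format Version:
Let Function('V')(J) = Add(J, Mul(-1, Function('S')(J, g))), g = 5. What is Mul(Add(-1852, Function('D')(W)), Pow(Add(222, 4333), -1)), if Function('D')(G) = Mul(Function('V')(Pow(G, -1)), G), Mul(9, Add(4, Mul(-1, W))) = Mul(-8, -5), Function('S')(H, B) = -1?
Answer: Rational(-16663, 40995) ≈ -0.40646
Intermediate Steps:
Function('V')(J) = Add(1, J) (Function('V')(J) = Add(J, Mul(-1, -1)) = Add(J, 1) = Add(1, J))
W = Rational(-4, 9) (W = Add(4, Mul(Rational(-1, 9), Mul(-8, -5))) = Add(4, Mul(Rational(-1, 9), 40)) = Add(4, Rational(-40, 9)) = Rational(-4, 9) ≈ -0.44444)
Function('D')(G) = Mul(G, Add(1, Pow(G, -1))) (Function('D')(G) = Mul(Add(1, Pow(G, -1)), G) = Mul(G, Add(1, Pow(G, -1))))
Mul(Add(-1852, Function('D')(W)), Pow(Add(222, 4333), -1)) = Mul(Add(-1852, Add(1, Rational(-4, 9))), Pow(Add(222, 4333), -1)) = Mul(Add(-1852, Rational(5, 9)), Pow(4555, -1)) = Mul(Rational(-16663, 9), Rational(1, 4555)) = Rational(-16663, 40995)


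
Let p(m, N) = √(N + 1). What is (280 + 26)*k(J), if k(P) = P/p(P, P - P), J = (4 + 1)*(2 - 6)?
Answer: -6120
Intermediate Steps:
J = -20 (J = 5*(-4) = -20)
p(m, N) = √(1 + N)
k(P) = P (k(P) = P/(√(1 + (P - P))) = P/(√(1 + 0)) = P/(√1) = P/1 = P*1 = P)
(280 + 26)*k(J) = (280 + 26)*(-20) = 306*(-20) = -6120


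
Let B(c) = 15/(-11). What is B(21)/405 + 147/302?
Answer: 43357/89694 ≈ 0.48339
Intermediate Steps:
B(c) = -15/11 (B(c) = 15*(-1/11) = -15/11)
B(21)/405 + 147/302 = -15/11/405 + 147/302 = -15/11*1/405 + 147*(1/302) = -1/297 + 147/302 = 43357/89694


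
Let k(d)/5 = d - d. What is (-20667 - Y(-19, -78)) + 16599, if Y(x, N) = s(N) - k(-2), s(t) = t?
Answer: -3990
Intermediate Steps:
k(d) = 0 (k(d) = 5*(d - d) = 5*0 = 0)
Y(x, N) = N (Y(x, N) = N - 1*0 = N + 0 = N)
(-20667 - Y(-19, -78)) + 16599 = (-20667 - 1*(-78)) + 16599 = (-20667 + 78) + 16599 = -20589 + 16599 = -3990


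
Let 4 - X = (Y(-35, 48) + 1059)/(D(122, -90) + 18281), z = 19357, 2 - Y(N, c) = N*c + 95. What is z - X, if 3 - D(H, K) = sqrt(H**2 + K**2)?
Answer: 89852799690/4642801 + 1911*sqrt(34)/9285602 ≈ 19353.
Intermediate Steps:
Y(N, c) = -93 - N*c (Y(N, c) = 2 - (N*c + 95) = 2 - (95 + N*c) = 2 + (-95 - N*c) = -93 - N*c)
D(H, K) = 3 - sqrt(H**2 + K**2)
X = 4 - 2646/(18284 - 26*sqrt(34)) (X = 4 - ((-93 - 1*(-35)*48) + 1059)/((3 - sqrt(122**2 + (-90)**2)) + 18281) = 4 - ((-93 + 1680) + 1059)/((3 - sqrt(14884 + 8100)) + 18281) = 4 - (1587 + 1059)/((3 - sqrt(22984)) + 18281) = 4 - 2646/((3 - 26*sqrt(34)) + 18281) = 4 - 2646/(18284 - 26*sqrt(34)) ≈ 3.8541)
z - X = 19357 - (17899267/4642801 - 1911*sqrt(34)/9285602) = 19357 + (-17899267/4642801 + 1911*sqrt(34)/9285602) = 89852799690/4642801 + 1911*sqrt(34)/9285602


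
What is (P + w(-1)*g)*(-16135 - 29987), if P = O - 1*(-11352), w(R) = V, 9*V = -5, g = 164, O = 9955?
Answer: -2935557682/3 ≈ -9.7852e+8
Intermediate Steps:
V = -5/9 (V = (⅑)*(-5) = -5/9 ≈ -0.55556)
w(R) = -5/9
P = 21307 (P = 9955 - 1*(-11352) = 9955 + 11352 = 21307)
(P + w(-1)*g)*(-16135 - 29987) = (21307 - 5/9*164)*(-16135 - 29987) = (21307 - 820/9)*(-46122) = (190943/9)*(-46122) = -2935557682/3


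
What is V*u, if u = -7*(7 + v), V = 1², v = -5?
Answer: -14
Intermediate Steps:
V = 1
u = -14 (u = -7*(7 - 5) = -7*2 = -14)
V*u = 1*(-14) = -14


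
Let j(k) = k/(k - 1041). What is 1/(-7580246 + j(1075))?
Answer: -34/257727289 ≈ -1.3192e-7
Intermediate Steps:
j(k) = k/(-1041 + k)
1/(-7580246 + j(1075)) = 1/(-7580246 + 1075/(-1041 + 1075)) = 1/(-7580246 + 1075/34) = 1/(-257727289/34) = -34/257727289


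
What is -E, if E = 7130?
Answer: -7130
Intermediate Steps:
-E = -1*7130 = -7130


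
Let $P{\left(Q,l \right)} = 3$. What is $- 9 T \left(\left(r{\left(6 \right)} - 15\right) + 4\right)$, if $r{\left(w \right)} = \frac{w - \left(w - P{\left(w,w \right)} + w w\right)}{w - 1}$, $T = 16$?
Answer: $\frac{12672}{5} \approx 2534.4$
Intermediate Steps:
$r{\left(w \right)} = \frac{3 - w^{2}}{-1 + w}$ ($r{\left(w \right)} = \frac{w - \left(-3 + w + w w\right)}{w - 1} = \frac{w - \left(-3 + w + w^{2}\right)}{-1 + w} = \frac{3 - w^{2}}{-1 + w}$)
$- 9 T \left(\left(r{\left(6 \right)} - 15\right) + 4\right) = \left(-9\right) 16 \left(\left(\frac{3 - 6^{2}}{-1 + 6} - 15\right) + 4\right) = - 144 \left(\left(\frac{3 - 36}{5} - 15\right) + 4\right) = - 144 \left(\left(\frac{1}{5} \left(-33\right) - 15\right) + 4\right) = - 144 \left(\left(- \frac{33}{5} - 15\right) + 4\right) = - 144 \left(- \frac{108}{5} + 4\right) = \left(-144\right) \left(- \frac{88}{5}\right) = \frac{12672}{5}$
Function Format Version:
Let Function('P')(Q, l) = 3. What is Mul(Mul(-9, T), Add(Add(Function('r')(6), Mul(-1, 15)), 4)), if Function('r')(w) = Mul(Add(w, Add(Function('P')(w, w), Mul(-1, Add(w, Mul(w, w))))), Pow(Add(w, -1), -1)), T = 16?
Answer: Rational(12672, 5) ≈ 2534.4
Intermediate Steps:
Function('r')(w) = Mul(Pow(Add(-1, w), -1), Add(3, Mul(-1, Pow(w, 2)))) (Function('r')(w) = Mul(Add(w, Add(3, Mul(-1, Add(w, Mul(w, w))))), Pow(Add(w, -1), -1)) = Mul(Add(w, Add(3, Mul(-1, Add(w, Pow(w, 2))))), Pow(Add(-1, w), -1)) = Mul(Add(w, Add(3, Add(Mul(-1, w), Mul(-1, Pow(w, 2))))), Pow(Add(-1, w), -1)) = Mul(Add(w, Add(3, Mul(-1, w), Mul(-1, Pow(w, 2)))), Pow(Add(-1, w), -1)) = Mul(Add(3, Mul(-1, Pow(w, 2))), Pow(Add(-1, w), -1)) = Mul(Pow(Add(-1, w), -1), Add(3, Mul(-1, Pow(w, 2)))))
Mul(Mul(-9, T), Add(Add(Function('r')(6), Mul(-1, 15)), 4)) = Mul(Mul(-9, 16), Add(Add(Mul(Pow(Add(-1, 6), -1), Add(3, Mul(-1, Pow(6, 2)))), Mul(-1, 15)), 4)) = Mul(-144, Add(Add(Mul(Pow(5, -1), Add(3, Mul(-1, 36))), -15), 4)) = Mul(-144, Add(Add(Mul(Rational(1, 5), Add(3, -36)), -15), 4)) = Mul(-144, Add(Add(Mul(Rational(1, 5), -33), -15), 4)) = Mul(-144, Add(Add(Rational(-33, 5), -15), 4)) = Mul(-144, Add(Rational(-108, 5), 4)) = Mul(-144, Rational(-88, 5)) = Rational(12672, 5)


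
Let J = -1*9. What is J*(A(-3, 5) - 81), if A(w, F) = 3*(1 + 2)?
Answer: 648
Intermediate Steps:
A(w, F) = 9 (A(w, F) = 3*3 = 9)
J = -9
J*(A(-3, 5) - 81) = -9*(9 - 81) = -9*(-72) = 648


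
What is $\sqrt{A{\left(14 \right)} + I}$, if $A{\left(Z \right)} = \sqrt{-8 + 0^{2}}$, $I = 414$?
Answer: $\sqrt{414 + 2 i \sqrt{2}} \approx 20.347 + 0.0695 i$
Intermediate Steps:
$A{\left(Z \right)} = 2 i \sqrt{2}$ ($A{\left(Z \right)} = \sqrt{-8 + 0} = \sqrt{-8} = 2 i \sqrt{2}$)
$\sqrt{A{\left(14 \right)} + I} = \sqrt{2 i \sqrt{2} + 414} = \sqrt{414 + 2 i \sqrt{2}}$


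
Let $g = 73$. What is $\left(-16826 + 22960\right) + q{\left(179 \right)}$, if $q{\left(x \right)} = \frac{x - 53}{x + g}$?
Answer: $\frac{12269}{2} \approx 6134.5$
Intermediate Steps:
$q{\left(x \right)} = \frac{-53 + x}{73 + x}$ ($q{\left(x \right)} = \frac{x - 53}{x + 73} = \frac{-53 + x}{73 + x}$)
$\left(-16826 + 22960\right) + q{\left(179 \right)} = \left(-16826 + 22960\right) + \frac{-53 + 179}{73 + 179} = 6134 + \frac{1}{252} \cdot 126 = 6134 + \frac{1}{2} = \frac{12269}{2}$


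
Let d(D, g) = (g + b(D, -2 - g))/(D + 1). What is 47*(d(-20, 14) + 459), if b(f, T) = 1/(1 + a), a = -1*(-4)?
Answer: 2046098/95 ≈ 21538.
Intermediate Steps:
a = 4
b(f, T) = ⅕ (b(f, T) = 1/(1 + 4) = 1/5 = ⅕)
d(D, g) = (⅕ + g)/(1 + D) (d(D, g) = (g + ⅕)/(D + 1) = (⅕ + g)/(1 + D))
47*(d(-20, 14) + 459) = 47*((⅕ + 14)/(1 - 20) + 459) = 47*((71/5)/(-19) + 459) = 47*(-1/19*71/5 + 459) = 47*(-71/95 + 459) = 47*(43534/95) = 2046098/95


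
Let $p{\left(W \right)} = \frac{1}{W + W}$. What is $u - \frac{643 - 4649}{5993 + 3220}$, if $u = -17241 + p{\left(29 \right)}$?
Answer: $- \frac{9212555753}{534354} \approx -17241.0$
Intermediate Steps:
$p{\left(W \right)} = \frac{1}{2 W}$
$u = - \frac{999977}{58}$ ($u = -17241 + \frac{1}{2 \cdot 29} = -17241 + \frac{1}{2} \cdot \frac{1}{29} = -17241 + \frac{1}{58} = - \frac{999977}{58} \approx -17241.0$)
$u - \frac{643 - 4649}{5993 + 3220} = - \frac{999977}{58} - \frac{643 - 4649}{5993 + 3220} = - \frac{999977}{58} - - \frac{4006}{9213} = - \frac{999977}{58} + \frac{4006}{9213} = - \frac{9212555753}{534354}$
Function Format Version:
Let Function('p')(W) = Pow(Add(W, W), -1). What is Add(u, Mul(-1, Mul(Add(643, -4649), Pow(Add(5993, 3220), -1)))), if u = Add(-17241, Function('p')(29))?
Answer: Rational(-9212555753, 534354) ≈ -17241.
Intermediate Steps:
Function('p')(W) = Mul(Rational(1, 2), Pow(W, -1)) (Function('p')(W) = Pow(Mul(2, W), -1) = Mul(Rational(1, 2), Pow(W, -1)))
u = Rational(-999977, 58) (u = Add(-17241, Mul(Rational(1, 2), Pow(29, -1))) = Add(-17241, Mul(Rational(1, 2), Rational(1, 29))) = Add(-17241, Rational(1, 58)) = Rational(-999977, 58) ≈ -17241.)
Add(u, Mul(-1, Mul(Add(643, -4649), Pow(Add(5993, 3220), -1)))) = Add(Rational(-999977, 58), Mul(-1, Mul(Add(643, -4649), Pow(Add(5993, 3220), -1)))) = Add(Rational(-999977, 58), Mul(-1, Mul(-4006, Pow(9213, -1)))) = Add(Rational(-999977, 58), Mul(-1, Mul(-4006, Rational(1, 9213)))) = Add(Rational(-999977, 58), Mul(-1, Rational(-4006, 9213))) = Add(Rational(-999977, 58), Rational(4006, 9213)) = Rational(-9212555753, 534354)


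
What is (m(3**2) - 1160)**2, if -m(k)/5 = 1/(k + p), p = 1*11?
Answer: 21538881/16 ≈ 1.3462e+6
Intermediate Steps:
p = 11
m(k) = -5/(11 + k) (m(k) = -5/(k + 11) = -5/(11 + k))
(m(3**2) - 1160)**2 = (-5/(11 + 3**2) - 1160)**2 = (-5/(11 + 9) - 1160)**2 = (-5/20 - 1160)**2 = (-5*1/20 - 1160)**2 = (-1/4 - 1160)**2 = (-4641/4)**2 = 21538881/16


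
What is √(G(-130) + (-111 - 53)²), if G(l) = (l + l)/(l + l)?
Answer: √26897 ≈ 164.00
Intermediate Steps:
G(l) = 1 (G(l) = (2*l)/((2*l)) = (2*l)*(1/(2*l)) = 1)
√(G(-130) + (-111 - 53)²) = √(1 + (-111 - 53)²) = √(1 + (-164)²) = √(1 + 26896) = √26897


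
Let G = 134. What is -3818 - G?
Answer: -3952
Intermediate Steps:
-3818 - G = -3818 - 1*134 = -3818 - 134 = -3952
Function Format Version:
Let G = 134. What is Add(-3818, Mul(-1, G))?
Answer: -3952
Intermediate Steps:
Add(-3818, Mul(-1, G)) = Add(-3818, Mul(-1, 134)) = Add(-3818, -134) = -3952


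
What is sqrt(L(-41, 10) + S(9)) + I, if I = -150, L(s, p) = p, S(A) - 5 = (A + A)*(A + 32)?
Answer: -150 + sqrt(753) ≈ -122.56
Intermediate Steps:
S(A) = 5 + 2*A*(32 + A) (S(A) = 5 + (A + A)*(A + 32) = 5 + (2*A)*(32 + A) = 5 + 2*A*(32 + A))
sqrt(L(-41, 10) + S(9)) + I = sqrt(10 + (5 + 2*9**2 + 64*9)) - 150 = sqrt(10 + (5 + 2*81 + 576)) - 150 = sqrt(10 + (5 + 162 + 576)) - 150 = sqrt(10 + 743) - 150 = sqrt(753) - 150 = -150 + sqrt(753)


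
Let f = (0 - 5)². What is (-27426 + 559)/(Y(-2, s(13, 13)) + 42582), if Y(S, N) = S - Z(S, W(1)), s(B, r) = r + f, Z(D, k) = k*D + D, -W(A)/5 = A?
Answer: -26867/42572 ≈ -0.63110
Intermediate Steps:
W(A) = -5*A
Z(D, k) = D + D*k (Z(D, k) = D*k + D = D + D*k)
f = 25 (f = (-5)² = 25)
s(B, r) = 25 + r (s(B, r) = r + 25 = 25 + r)
Y(S, N) = 5*S (Y(S, N) = S - S*(1 - 5*1) = S - S*(1 - 5) = S - S*(-4) = S - (-4)*S = S + 4*S = 5*S)
(-27426 + 559)/(Y(-2, s(13, 13)) + 42582) = (-27426 + 559)/(5*(-2) + 42582) = -26867/(-10 + 42582) = -26867/42572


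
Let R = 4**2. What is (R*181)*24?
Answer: 69504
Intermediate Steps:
R = 16
(R*181)*24 = (16*181)*24 = 2896*24 = 69504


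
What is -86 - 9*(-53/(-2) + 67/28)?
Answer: -9689/28 ≈ -346.04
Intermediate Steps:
-86 - 9*(-53/(-2) + 67/28) = -86 - 9*(-53*(-1/2) + 67*(1/28)) = -86 - 9*(53/2 + 67/28) = -86 - 9*809/28 = -86 - 7281/28 = -9689/28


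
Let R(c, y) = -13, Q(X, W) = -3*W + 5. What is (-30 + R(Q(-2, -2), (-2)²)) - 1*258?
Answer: -301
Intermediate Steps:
Q(X, W) = 5 - 3*W
(-30 + R(Q(-2, -2), (-2)²)) - 1*258 = (-30 - 13) - 1*258 = -43 - 258 = -301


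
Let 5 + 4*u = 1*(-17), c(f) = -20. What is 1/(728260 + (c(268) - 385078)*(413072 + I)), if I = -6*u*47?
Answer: -1/159669759794 ≈ -6.2629e-12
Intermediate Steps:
u = -11/2 (u = -5/4 + (1*(-17))/4 = -5/4 + (¼)*(-17) = -5/4 - 17/4 = -11/2 ≈ -5.5000)
I = 1551 (I = -6*(-11/2)*47 = 33*47 = 1551)
1/(728260 + (c(268) - 385078)*(413072 + I)) = 1/(728260 + (-20 - 385078)*(413072 + 1551)) = 1/(728260 - 385098*414623) = 1/(728260 - 159670488054) = 1/(-159669759794) = -1/159669759794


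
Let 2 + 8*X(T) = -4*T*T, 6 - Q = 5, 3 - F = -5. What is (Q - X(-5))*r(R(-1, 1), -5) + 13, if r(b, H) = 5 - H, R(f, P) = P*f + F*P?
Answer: 301/2 ≈ 150.50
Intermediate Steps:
F = 8 (F = 3 - 1*(-5) = 3 + 5 = 8)
R(f, P) = 8*P + P*f (R(f, P) = P*f + 8*P = 8*P + P*f)
Q = 1 (Q = 6 - 1*5 = 6 - 5 = 1)
X(T) = -¼ - T²/2 (X(T) = -¼ + (-4*T*T)/8 = -¼ + (-4*T²)/8 = -¼ - T²/2)
(Q - X(-5))*r(R(-1, 1), -5) + 13 = (1 - (-¼ - ½*(-5)²))*(5 - 1*(-5)) + 13 = (1 - (-¼ - ½*25))*(5 + 5) + 13 = (1 - (-¼ - 25/2))*10 + 13 = (1 - 1*(-51/4))*10 + 13 = (1 + 51/4)*10 + 13 = (55/4)*10 + 13 = 275/2 + 13 = 301/2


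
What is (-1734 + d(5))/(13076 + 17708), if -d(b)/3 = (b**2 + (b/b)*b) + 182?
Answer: -1185/15392 ≈ -0.076988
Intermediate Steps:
d(b) = -546 - 3*b - 3*b**2 (d(b) = -3*((b**2 + (b/b)*b) + 182) = -3*((b**2 + 1*b) + 182) = -3*((b**2 + b) + 182) = -3*((b + b**2) + 182) = -3*(182 + b + b**2) = -546 - 3*b - 3*b**2)
(-1734 + d(5))/(13076 + 17708) = (-1734 + (-546 - 3*5 - 3*5**2))/(13076 + 17708) = (-1734 + (-546 - 15 - 3*25))/30784 = (-1734 + (-546 - 15 - 75))*(1/30784) = (-1734 - 636)*(1/30784) = -2370*1/30784 = -1185/15392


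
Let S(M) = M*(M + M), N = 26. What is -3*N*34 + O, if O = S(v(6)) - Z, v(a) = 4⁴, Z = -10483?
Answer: 138903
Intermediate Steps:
v(a) = 256
S(M) = 2*M² (S(M) = M*(2*M) = 2*M²)
O = 141555 (O = 2*256² - 1*(-10483) = 2*65536 + 10483 = 131072 + 10483 = 141555)
-3*N*34 + O = -3*26*34 + 141555 = -78*34 + 141555 = -2652 + 141555 = 138903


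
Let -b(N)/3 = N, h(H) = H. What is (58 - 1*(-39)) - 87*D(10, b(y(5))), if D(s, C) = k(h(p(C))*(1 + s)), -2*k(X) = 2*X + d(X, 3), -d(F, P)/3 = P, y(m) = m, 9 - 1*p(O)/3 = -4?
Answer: 74057/2 ≈ 37029.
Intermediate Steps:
p(O) = 39 (p(O) = 27 - 3*(-4) = 27 + 12 = 39)
d(F, P) = -3*P
b(N) = -3*N
k(X) = 9/2 - X (k(X) = -(2*X - 3*3)/2 = -(2*X - 9)/2 = -(-9 + 2*X)/2 = 9/2 - X)
D(s, C) = -69/2 - 39*s (D(s, C) = 9/2 - 39*(1 + s) = 9/2 - (39 + 39*s) = 9/2 + (-39 - 39*s) = -69/2 - 39*s)
(58 - 1*(-39)) - 87*D(10, b(y(5))) = (58 - 1*(-39)) - 87*(-69/2 - 39*10) = (58 + 39) - 87*(-69/2 - 390) = 97 - 87*(-849/2) = 97 + 73863/2 = 74057/2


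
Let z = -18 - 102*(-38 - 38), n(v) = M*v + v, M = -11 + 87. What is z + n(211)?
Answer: 23981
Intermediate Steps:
M = 76
n(v) = 77*v (n(v) = 76*v + v = 77*v)
z = 7734 (z = -18 - 102*(-76) = -18 + 7752 = 7734)
z + n(211) = 7734 + 77*211 = 7734 + 16247 = 23981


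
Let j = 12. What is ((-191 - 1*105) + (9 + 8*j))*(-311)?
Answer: 59401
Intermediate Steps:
((-191 - 1*105) + (9 + 8*j))*(-311) = ((-191 - 1*105) + (9 + 8*12))*(-311) = ((-191 - 105) + (9 + 96))*(-311) = (-296 + 105)*(-311) = -191*(-311) = 59401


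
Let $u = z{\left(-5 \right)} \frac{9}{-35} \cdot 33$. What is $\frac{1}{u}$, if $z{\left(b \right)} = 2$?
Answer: $- \frac{35}{594} \approx -0.058923$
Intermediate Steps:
$u = - \frac{594}{35}$ ($u = 2 \frac{9}{-35} \cdot 33 = 2 \cdot 9 \left(- \frac{1}{35}\right) 33 = 2 \left(- \frac{9}{35}\right) 33 = \left(- \frac{18}{35}\right) 33 = - \frac{594}{35} \approx -16.971$)
$\frac{1}{u} = \frac{1}{- \frac{594}{35}} = - \frac{35}{594}$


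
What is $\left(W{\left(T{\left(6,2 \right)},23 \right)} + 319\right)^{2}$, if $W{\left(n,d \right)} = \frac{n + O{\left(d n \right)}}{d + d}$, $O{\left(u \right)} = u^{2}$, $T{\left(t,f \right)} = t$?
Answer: $\frac{284327044}{529} \approx 5.3748 \cdot 10^{5}$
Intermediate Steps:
$W{\left(n,d \right)} = \frac{n + d^{2} n^{2}}{2 d}$ ($W{\left(n,d \right)} = \frac{n + \left(d n\right)^{2}}{d + d} = \frac{n + d^{2} n^{2}}{2 d}$)
$\left(W{\left(T{\left(6,2 \right)},23 \right)} + 319\right)^{2} = \left(\frac{1}{2} \cdot 6 \cdot \frac{1}{23} \left(1 + 6 \cdot 23^{2}\right) + 319\right)^{2} = \left(\frac{1}{2} \cdot 6 \cdot \frac{1}{23} \left(1 + 6 \cdot 529\right) + 319\right)^{2} = \left(\frac{1}{2} \cdot 6 \cdot \frac{1}{23} \left(1 + 3174\right) + 319\right)^{2} = \left(\frac{1}{2} \cdot 6 \cdot \frac{1}{23} \cdot 3175 + 319\right)^{2} = \left(\frac{9525}{23} + 319\right)^{2} = \left(\frac{16862}{23}\right)^{2} = \frac{284327044}{529}$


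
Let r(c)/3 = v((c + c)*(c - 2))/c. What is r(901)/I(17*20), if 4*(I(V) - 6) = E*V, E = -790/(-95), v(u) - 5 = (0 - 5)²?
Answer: 855/6101572 ≈ 0.00014013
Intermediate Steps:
v(u) = 30 (v(u) = 5 + (0 - 5)² = 5 + (-5)² = 5 + 25 = 30)
E = 158/19 (E = -790*(-1/95) = 158/19 ≈ 8.3158)
r(c) = 90/c (r(c) = 3*(30/c) = 90/c)
I(V) = 6 + 79*V/38 (I(V) = 6 + (158*V/19)/4 = 6 + 79*V/38)
r(901)/I(17*20) = (90/901)/(6 + 79*(17*20)/38) = (90*(1/901))/(6 + (79/38)*340) = 90/(901*(6 + 13430/19)) = 90/(901*(13544/19)) = (90/901)*(19/13544) = 855/6101572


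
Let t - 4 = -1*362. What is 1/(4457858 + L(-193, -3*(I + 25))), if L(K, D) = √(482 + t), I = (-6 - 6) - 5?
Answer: 2228929/9936248974020 - √31/9936248974020 ≈ 2.2432e-7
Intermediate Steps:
t = -358 (t = 4 - 1*362 = 4 - 362 = -358)
I = -17 (I = -12 - 5 = -17)
L(K, D) = 2*√31 (L(K, D) = √(482 - 358) = √124 = 2*√31)
1/(4457858 + L(-193, -3*(I + 25))) = 1/(4457858 + 2*√31)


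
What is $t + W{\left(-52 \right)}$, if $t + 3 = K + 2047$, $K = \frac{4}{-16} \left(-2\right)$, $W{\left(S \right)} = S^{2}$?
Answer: $\frac{9497}{2} \approx 4748.5$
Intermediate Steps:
$K = \frac{1}{2}$ ($K = 4 \left(- \frac{1}{16}\right) \left(-2\right) = \left(- \frac{1}{4}\right) \left(-2\right) = \frac{1}{2} \approx 0.5$)
$t = \frac{4089}{2}$ ($t = -3 + \left(\frac{1}{2} + 2047\right) = -3 + \frac{4095}{2} = \frac{4089}{2} \approx 2044.5$)
$t + W{\left(-52 \right)} = \frac{4089}{2} + \left(-52\right)^{2} = \frac{4089}{2} + 2704 = \frac{9497}{2}$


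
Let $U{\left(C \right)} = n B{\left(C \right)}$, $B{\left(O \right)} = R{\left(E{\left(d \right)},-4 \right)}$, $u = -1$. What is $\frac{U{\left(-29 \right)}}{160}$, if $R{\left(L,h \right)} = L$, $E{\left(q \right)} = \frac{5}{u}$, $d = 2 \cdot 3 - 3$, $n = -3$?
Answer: $\frac{3}{32} \approx 0.09375$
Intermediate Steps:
$d = 3$ ($d = 6 - 3 = 3$)
$E{\left(q \right)} = -5$ ($E{\left(q \right)} = \frac{5}{-1} = 5 \left(-1\right) = -5$)
$B{\left(O \right)} = -5$
$U{\left(C \right)} = 15$ ($U{\left(C \right)} = \left(-3\right) \left(-5\right) = 15$)
$\frac{U{\left(-29 \right)}}{160} = \frac{15}{160} = 15 \cdot \frac{1}{160} = \frac{3}{32}$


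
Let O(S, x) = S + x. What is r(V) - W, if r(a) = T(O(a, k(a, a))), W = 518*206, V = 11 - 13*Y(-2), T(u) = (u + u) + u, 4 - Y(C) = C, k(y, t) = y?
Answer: -107110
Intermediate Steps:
Y(C) = 4 - C
T(u) = 3*u (T(u) = 2*u + u = 3*u)
V = -67 (V = 11 - 13*(4 - 1*(-2)) = 11 - 13*(4 + 2) = 11 - 13*6 = 11 - 78 = -67)
W = 106708
r(a) = 6*a (r(a) = 3*(a + a) = 3*(2*a) = 6*a)
r(V) - W = 6*(-67) - 1*106708 = -402 - 106708 = -107110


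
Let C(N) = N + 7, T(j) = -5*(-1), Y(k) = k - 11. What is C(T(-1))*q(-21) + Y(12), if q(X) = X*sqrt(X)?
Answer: 1 - 252*I*sqrt(21) ≈ 1.0 - 1154.8*I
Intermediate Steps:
Y(k) = -11 + k
q(X) = X**(3/2)
T(j) = 5
C(N) = 7 + N
C(T(-1))*q(-21) + Y(12) = (7 + 5)*(-21)**(3/2) + (-11 + 12) = 12*(-21*I*sqrt(21)) + 1 = -252*I*sqrt(21) + 1 = 1 - 252*I*sqrt(21)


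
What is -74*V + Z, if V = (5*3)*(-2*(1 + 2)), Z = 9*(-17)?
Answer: 6507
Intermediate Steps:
Z = -153
V = -90 (V = 15*(-2*3) = 15*(-6) = -90)
-74*V + Z = -74*(-90) - 153 = 6660 - 153 = 6507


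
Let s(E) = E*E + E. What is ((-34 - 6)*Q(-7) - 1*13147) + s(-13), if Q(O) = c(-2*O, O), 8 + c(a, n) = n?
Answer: -12391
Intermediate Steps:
c(a, n) = -8 + n
Q(O) = -8 + O
s(E) = E + E² (s(E) = E² + E = E + E²)
((-34 - 6)*Q(-7) - 1*13147) + s(-13) = ((-34 - 6)*(-8 - 7) - 1*13147) - 13*(1 - 13) = (-40*(-15) - 13147) - 13*(-12) = (600 - 13147) + 156 = -12547 + 156 = -12391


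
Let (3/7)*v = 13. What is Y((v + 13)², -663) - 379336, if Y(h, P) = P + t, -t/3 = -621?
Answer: -378136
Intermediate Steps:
t = 1863 (t = -3*(-621) = 1863)
v = 91/3 (v = (7/3)*13 = 91/3 ≈ 30.333)
Y(h, P) = 1863 + P (Y(h, P) = P + 1863 = 1863 + P)
Y((v + 13)², -663) - 379336 = (1863 - 663) - 379336 = 1200 - 379336 = -378136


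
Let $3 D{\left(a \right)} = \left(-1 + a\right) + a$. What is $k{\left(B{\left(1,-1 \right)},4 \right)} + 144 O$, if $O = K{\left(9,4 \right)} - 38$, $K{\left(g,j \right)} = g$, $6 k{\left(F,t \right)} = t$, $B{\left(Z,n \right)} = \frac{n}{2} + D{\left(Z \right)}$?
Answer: $- \frac{12526}{3} \approx -4175.3$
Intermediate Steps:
$D{\left(a \right)} = - \frac{1}{3} + \frac{2 a}{3}$ ($D{\left(a \right)} = \frac{\left(-1 + a\right) + a}{3} = \frac{-1 + 2 a}{3} = - \frac{1}{3} + \frac{2 a}{3}$)
$B{\left(Z,n \right)} = - \frac{1}{3} + \frac{n}{2} + \frac{2 Z}{3}$ ($B{\left(Z,n \right)} = \frac{n}{2} + \left(- \frac{1}{3} + \frac{2 Z}{3}\right) = - \frac{1}{3} + \frac{n}{2} + \frac{2 Z}{3}$)
$k{\left(F,t \right)} = \frac{t}{6}$
$O = -29$ ($O = 9 - 38 = -29$)
$k{\left(B{\left(1,-1 \right)},4 \right)} + 144 O = \frac{1}{6} \cdot 4 + 144 \left(-29\right) = \frac{2}{3} - 4176 = - \frac{12526}{3}$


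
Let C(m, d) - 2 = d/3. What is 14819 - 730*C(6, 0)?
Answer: 13359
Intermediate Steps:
C(m, d) = 2 + d/3
14819 - 730*C(6, 0) = 14819 - 730*(2 + (⅓)*0) = 14819 - 730*(2 + 0) = 14819 - 730*2 = 14819 - 1*1460 = 14819 - 1460 = 13359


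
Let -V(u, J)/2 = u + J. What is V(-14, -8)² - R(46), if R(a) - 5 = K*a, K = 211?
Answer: -7775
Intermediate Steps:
V(u, J) = -2*J - 2*u (V(u, J) = -2*(u + J) = -2*(J + u) = -2*J - 2*u)
R(a) = 5 + 211*a
V(-14, -8)² - R(46) = (-2*(-8) - 2*(-14))² - (5 + 211*46) = (16 + 28)² - (5 + 9706) = 44² - 1*9711 = 1936 - 9711 = -7775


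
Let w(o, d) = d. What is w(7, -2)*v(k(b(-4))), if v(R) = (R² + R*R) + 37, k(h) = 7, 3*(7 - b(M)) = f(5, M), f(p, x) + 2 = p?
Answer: -270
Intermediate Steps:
f(p, x) = -2 + p
b(M) = 6 (b(M) = 7 - (-2 + 5)/3 = 7 - ⅓*3 = 7 - 1 = 6)
v(R) = 37 + 2*R² (v(R) = (R² + R²) + 37 = 2*R² + 37 = 37 + 2*R²)
w(7, -2)*v(k(b(-4))) = -2*(37 + 2*7²) = -2*(37 + 2*49) = -2*(37 + 98) = -2*135 = -270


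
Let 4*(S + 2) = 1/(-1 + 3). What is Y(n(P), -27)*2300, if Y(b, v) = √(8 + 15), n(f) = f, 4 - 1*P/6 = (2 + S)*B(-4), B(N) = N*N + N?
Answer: 2300*√23 ≈ 11030.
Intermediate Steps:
S = -15/8 (S = -2 + 1/(4*(-1 + 3)) = -2 + (¼)/2 = -2 + (¼)*(½) = -2 + ⅛ = -15/8 ≈ -1.8750)
B(N) = N + N² (B(N) = N² + N = N + N²)
P = 15 (P = 24 - 6*(2 - 15/8)*(-4*(1 - 4)) = 24 - 3*(-4*(-3))/4 = 24 - 3*12/4 = 24 - 6*3/2 = 24 - 9 = 15)
Y(b, v) = √23
Y(n(P), -27)*2300 = √23*2300 = 2300*√23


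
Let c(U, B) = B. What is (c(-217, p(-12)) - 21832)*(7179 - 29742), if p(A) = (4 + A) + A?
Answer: 493046676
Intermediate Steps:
p(A) = 4 + 2*A
(c(-217, p(-12)) - 21832)*(7179 - 29742) = ((4 + 2*(-12)) - 21832)*(7179 - 29742) = ((4 - 24) - 21832)*(-22563) = (-20 - 21832)*(-22563) = -21852*(-22563) = 493046676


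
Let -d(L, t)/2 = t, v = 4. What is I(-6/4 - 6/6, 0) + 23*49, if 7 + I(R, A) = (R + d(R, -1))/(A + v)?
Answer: 8959/8 ≈ 1119.9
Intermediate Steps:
d(L, t) = -2*t
I(R, A) = -7 + (2 + R)/(4 + A) (I(R, A) = -7 + (R - 2*(-1))/(A + 4) = -7 + (R + 2)/(4 + A) = -7 + (2 + R)/(4 + A))
I(-6/4 - 6/6, 0) + 23*49 = (-26 + (-6/4 - 6/6) - 7*0)/(4 + 0) + 23*49 = (-26 + (-6*¼ - 6*⅙) + 0)/4 + 1127 = (-26 + (-3/2 - 1) + 0)/4 + 1127 = (-26 - 5/2 + 0)/4 + 1127 = (¼)*(-57/2) + 1127 = -57/8 + 1127 = 8959/8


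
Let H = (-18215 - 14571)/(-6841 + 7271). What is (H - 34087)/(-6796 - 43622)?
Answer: 408061/602215 ≈ 0.67760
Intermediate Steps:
H = -16393/215 (H = -32786/430 = -32786*1/430 = -16393/215 ≈ -76.246)
(H - 34087)/(-6796 - 43622) = (-16393/215 - 34087)/(-6796 - 43622) = -7345098/215/(-50418) = -7345098/215*(-1/50418) = 408061/602215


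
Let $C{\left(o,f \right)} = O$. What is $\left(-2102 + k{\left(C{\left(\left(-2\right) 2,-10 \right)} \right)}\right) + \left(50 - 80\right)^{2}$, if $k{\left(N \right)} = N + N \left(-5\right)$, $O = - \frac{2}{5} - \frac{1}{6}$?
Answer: $- \frac{17996}{15} \approx -1199.7$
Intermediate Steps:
$O = - \frac{17}{30}$ ($O = \left(-2\right) \frac{1}{5} - \frac{1}{6} = - \frac{2}{5} - \frac{1}{6} = - \frac{17}{30} \approx -0.56667$)
$C{\left(o,f \right)} = - \frac{17}{30}$
$k{\left(N \right)} = - 4 N$ ($k{\left(N \right)} = N - 5 N = - 4 N$)
$\left(-2102 + k{\left(C{\left(\left(-2\right) 2,-10 \right)} \right)}\right) + \left(50 - 80\right)^{2} = \left(-2102 - - \frac{34}{15}\right) + \left(50 - 80\right)^{2} = \left(-2102 + \frac{34}{15}\right) + \left(-30\right)^{2} = - \frac{31496}{15} + 900 = - \frac{17996}{15}$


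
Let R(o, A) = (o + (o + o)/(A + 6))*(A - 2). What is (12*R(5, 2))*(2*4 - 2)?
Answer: 0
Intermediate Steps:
R(o, A) = (-2 + A)*(o + 2*o/(6 + A)) (R(o, A) = (o + (2*o)/(6 + A))*(-2 + A) = (o + 2*o/(6 + A))*(-2 + A) = (-2 + A)*(o + 2*o/(6 + A)))
(12*R(5, 2))*(2*4 - 2) = (12*(5*(-16 + 2² + 6*2)/(6 + 2)))*(2*4 - 2) = (12*(5*(-16 + 4 + 12)/8))*(8 - 2) = (12*(5*(⅛)*0))*6 = (12*0)*6 = 0*6 = 0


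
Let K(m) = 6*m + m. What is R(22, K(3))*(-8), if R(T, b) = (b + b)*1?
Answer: -336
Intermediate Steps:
K(m) = 7*m
R(T, b) = 2*b (R(T, b) = (2*b)*1 = 2*b)
R(22, K(3))*(-8) = (2*(7*3))*(-8) = (2*21)*(-8) = 42*(-8) = -336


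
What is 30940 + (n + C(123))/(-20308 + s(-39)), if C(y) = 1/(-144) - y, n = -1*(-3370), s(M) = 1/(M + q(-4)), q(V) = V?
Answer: 3890600737819/125747280 ≈ 30940.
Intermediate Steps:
s(M) = 1/(-4 + M) (s(M) = 1/(M - 4) = 1/(-4 + M))
n = 3370
C(y) = -1/144 - y
30940 + (n + C(123))/(-20308 + s(-39)) = 30940 + (3370 + (-1/144 - 1*123))/(-20308 + 1/(-4 - 39)) = 30940 + (3370 + (-1/144 - 123))/(-20308 + 1/(-43)) = 30940 + (3370 - 17713/144)/(-20308 - 1/43) = 30940 + 467567/(144*(-873245/43)) = 30940 + (467567/144)*(-43/873245) = 30940 - 20105381/125747280 = 3890600737819/125747280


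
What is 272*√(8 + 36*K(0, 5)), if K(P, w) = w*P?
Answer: 544*√2 ≈ 769.33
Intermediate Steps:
K(P, w) = P*w
272*√(8 + 36*K(0, 5)) = 272*√(8 + 36*(0*5)) = 272*√(8 + 36*0) = 272*√(8 + 0) = 272*√8 = 272*(2*√2) = 544*√2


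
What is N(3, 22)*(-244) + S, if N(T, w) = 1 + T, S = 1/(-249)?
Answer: -243025/249 ≈ -976.00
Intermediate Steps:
S = -1/249 ≈ -0.0040161
N(3, 22)*(-244) + S = (1 + 3)*(-244) - 1/249 = 4*(-244) - 1/249 = -976 - 1/249 = -243025/249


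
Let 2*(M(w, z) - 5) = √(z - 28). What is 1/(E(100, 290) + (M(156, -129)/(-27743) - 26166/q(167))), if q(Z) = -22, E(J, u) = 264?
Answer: 541410209801912/786865813706122181 + 6713806*I*√157/786865813706122181 ≈ 0.00068806 + 1.0691e-10*I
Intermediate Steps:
M(w, z) = 5 + √(-28 + z)/2 (M(w, z) = 5 + √(z - 28)/2 = 5 + √(-28 + z)/2)
1/(E(100, 290) + (M(156, -129)/(-27743) - 26166/q(167))) = 1/(264 + ((5 + √(-28 - 129)/2)/(-27743) - 26166/(-22))) = 1/(264 + ((5 + √(-157)/2)*(-1/27743) - 26166*(-1/22))) = 1/(264 + ((5 + (I*√157)/2)*(-1/27743) + 13083/11)) = 1/(264 + ((5 + I*√157/2)*(-1/27743) + 13083/11)) = 1/(264 + ((-5/27743 - I*√157/55486) + 13083/11)) = 1/(264 + (362961614/305173 - I*√157/55486)) = 1/(443527286/305173 - I*√157/55486)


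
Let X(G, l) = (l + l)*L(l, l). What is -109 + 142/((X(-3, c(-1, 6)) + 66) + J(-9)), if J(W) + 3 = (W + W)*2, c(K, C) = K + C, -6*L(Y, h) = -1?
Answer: -4474/43 ≈ -104.05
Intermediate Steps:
L(Y, h) = 1/6 (L(Y, h) = -1/6*(-1) = 1/6)
c(K, C) = C + K
J(W) = -3 + 4*W (J(W) = -3 + (W + W)*2 = -3 + (2*W)*2 = -3 + 4*W)
X(G, l) = l/3 (X(G, l) = (l + l)*(1/6) = (2*l)*(1/6) = l/3)
-109 + 142/((X(-3, c(-1, 6)) + 66) + J(-9)) = -109 + 142/(((6 - 1)/3 + 66) + (-3 + 4*(-9))) = -109 + 142/(((1/3)*5 + 66) + (-3 - 36)) = -109 + 142/((5/3 + 66) - 39) = -109 + 142/(203/3 - 39) = -109 + 142/(86/3) = -109 + 142*(3/86) = -109 + 213/43 = -4474/43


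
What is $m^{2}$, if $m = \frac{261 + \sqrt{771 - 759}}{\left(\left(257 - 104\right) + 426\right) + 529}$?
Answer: $\frac{68133}{1227664} + \frac{261 \sqrt{3}}{306916} \approx 0.056971$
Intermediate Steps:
$m = \frac{261}{1108} + \frac{\sqrt{3}}{554}$ ($m = \frac{261 + \sqrt{12}}{\left(153 + 426\right) + 529} = \frac{261 + 2 \sqrt{3}}{579 + 529} = \frac{261 + 2 \sqrt{3}}{1108} = \left(261 + 2 \sqrt{3}\right) \frac{1}{1108} = \frac{261}{1108} + \frac{\sqrt{3}}{554} \approx 0.23869$)
$m^{2} = \left(\frac{261}{1108} + \frac{\sqrt{3}}{554}\right)^{2}$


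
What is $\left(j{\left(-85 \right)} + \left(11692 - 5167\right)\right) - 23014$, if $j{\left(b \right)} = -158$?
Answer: $-16647$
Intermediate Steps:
$\left(j{\left(-85 \right)} + \left(11692 - 5167\right)\right) - 23014 = \left(-158 + \left(11692 - 5167\right)\right) - 23014 = \left(-158 + 6525\right) - 23014 = 6367 - 23014 = -16647$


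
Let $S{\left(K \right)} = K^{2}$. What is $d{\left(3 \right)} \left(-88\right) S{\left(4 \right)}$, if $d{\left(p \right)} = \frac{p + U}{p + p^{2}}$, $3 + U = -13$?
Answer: $\frac{4576}{3} \approx 1525.3$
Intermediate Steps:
$U = -16$ ($U = -3 - 13 = -16$)
$d{\left(p \right)} = \frac{-16 + p}{p + p^{2}}$ ($d{\left(p \right)} = \frac{p - 16}{p + p^{2}} = \frac{-16 + p}{p + p^{2}}$)
$d{\left(3 \right)} \left(-88\right) S{\left(4 \right)} = \frac{-16 + 3}{3 \left(1 + 3\right)} \left(-88\right) 4^{2} = \frac{1}{3} \cdot \frac{1}{4} \left(-13\right) \left(-88\right) 16 = \left(- \frac{13}{12}\right) \left(-88\right) 16 = \frac{286}{3} \cdot 16 = \frac{4576}{3}$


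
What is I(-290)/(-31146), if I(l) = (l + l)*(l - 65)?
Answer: -3550/537 ≈ -6.6108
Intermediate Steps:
I(l) = 2*l*(-65 + l) (I(l) = (2*l)*(-65 + l) = 2*l*(-65 + l))
I(-290)/(-31146) = (2*(-290)*(-65 - 290))/(-31146) = (2*(-290)*(-355))*(-1/31146) = 205900*(-1/31146) = -3550/537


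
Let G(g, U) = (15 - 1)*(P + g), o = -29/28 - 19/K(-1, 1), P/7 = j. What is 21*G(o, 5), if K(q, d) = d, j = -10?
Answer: -52941/2 ≈ -26471.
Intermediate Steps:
P = -70 (P = 7*(-10) = -70)
o = -561/28 (o = -29/28 - 19/1 = -29*1/28 - 19*1 = -29/28 - 19 = -561/28 ≈ -20.036)
G(g, U) = -980 + 14*g (G(g, U) = (15 - 1)*(-70 + g) = 14*(-70 + g) = -980 + 14*g)
21*G(o, 5) = 21*(-980 + 14*(-561/28)) = 21*(-980 - 561/2) = 21*(-2521/2) = -52941/2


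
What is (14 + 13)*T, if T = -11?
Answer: -297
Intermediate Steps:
(14 + 13)*T = (14 + 13)*(-11) = 27*(-11) = -297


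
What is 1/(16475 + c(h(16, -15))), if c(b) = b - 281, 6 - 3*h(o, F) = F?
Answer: 1/16201 ≈ 6.1725e-5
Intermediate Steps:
h(o, F) = 2 - F/3
c(b) = -281 + b
1/(16475 + c(h(16, -15))) = 1/(16475 + (-281 + (2 - ⅓*(-15)))) = 1/(16475 + (-281 + (2 + 5))) = 1/(16475 + (-281 + 7)) = 1/(16475 - 274) = 1/16201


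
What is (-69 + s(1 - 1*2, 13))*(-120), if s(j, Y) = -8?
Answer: 9240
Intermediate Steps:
(-69 + s(1 - 1*2, 13))*(-120) = (-69 - 8)*(-120) = -77*(-120) = 9240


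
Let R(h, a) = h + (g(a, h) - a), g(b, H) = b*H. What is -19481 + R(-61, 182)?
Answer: -30826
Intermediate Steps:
g(b, H) = H*b
R(h, a) = h - a + a*h (R(h, a) = h + (h*a - a) = h + (a*h - a) = h + (-a + a*h) = h - a + a*h)
-19481 + R(-61, 182) = -19481 + (-61 - 1*182 + 182*(-61)) = -19481 + (-61 - 182 - 11102) = -19481 - 11345 = -30826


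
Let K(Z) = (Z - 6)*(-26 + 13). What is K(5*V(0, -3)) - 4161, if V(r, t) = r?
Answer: -4083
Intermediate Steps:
K(Z) = 78 - 13*Z (K(Z) = (-6 + Z)*(-13) = 78 - 13*Z)
K(5*V(0, -3)) - 4161 = (78 - 65*0) - 4161 = (78 - 13*0) - 4161 = (78 + 0) - 4161 = 78 - 4161 = -4083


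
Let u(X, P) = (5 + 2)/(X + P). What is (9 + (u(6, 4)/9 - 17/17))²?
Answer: 528529/8100 ≈ 65.250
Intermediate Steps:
u(X, P) = 7/(P + X)
(9 + (u(6, 4)/9 - 17/17))² = (9 + ((7/(4 + 6))/9 - 17/17))² = (9 + ((7/10)*(⅑) - 17*1/17))² = (9 + ((7*(⅒))*(⅑) - 1))² = (9 + ((7/10)*(⅑) - 1))² = (9 + (7/90 - 1))² = (9 - 83/90)² = (727/90)² = 528529/8100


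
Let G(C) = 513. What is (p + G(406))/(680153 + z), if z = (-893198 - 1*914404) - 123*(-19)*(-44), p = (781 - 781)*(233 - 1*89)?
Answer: -513/1230277 ≈ -0.00041698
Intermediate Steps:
p = 0 (p = 0*(233 - 89) = 0*144 = 0)
z = -1910430 (z = (-893198 - 914404) - (-2337)*(-44) = -1807602 - 1*102828 = -1807602 - 102828 = -1910430)
(p + G(406))/(680153 + z) = (0 + 513)/(680153 - 1910430) = 513/(-1230277) = 513*(-1/1230277) = -513/1230277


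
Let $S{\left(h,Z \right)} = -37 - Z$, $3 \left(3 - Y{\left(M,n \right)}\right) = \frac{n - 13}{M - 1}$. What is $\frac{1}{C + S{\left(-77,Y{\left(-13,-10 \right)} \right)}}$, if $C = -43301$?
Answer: $- \frac{42}{1820299} \approx -2.3073 \cdot 10^{-5}$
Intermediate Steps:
$Y{\left(M,n \right)} = 3 - \frac{-13 + n}{3 \left(-1 + M\right)}$ ($Y{\left(M,n \right)} = 3 - \frac{\left(n - 13\right) \frac{1}{M - 1}}{3} = 3 - \frac{\left(-13 + n\right) \frac{1}{-1 + M}}{3} = 3 - \frac{\frac{1}{-1 + M} \left(-13 + n\right)}{3} = 3 - \frac{-13 + n}{3 \left(-1 + M\right)}$)
$\frac{1}{C + S{\left(-77,Y{\left(-13,-10 \right)} \right)}} = \frac{1}{-43301 - \left(37 + \frac{4 - -10 + 9 \left(-13\right)}{3 \left(-1 - 13\right)}\right)} = \frac{1}{-43301 - \left(37 + \frac{4 + 10 - 117}{3 \left(-14\right)}\right)} = \frac{1}{-43301 - \left(37 + \frac{1}{3} \left(- \frac{1}{14}\right) \left(-103\right)\right)} = \frac{1}{-43301 - \frac{1657}{42}} = \frac{1}{- \frac{1820299}{42}} = - \frac{42}{1820299}$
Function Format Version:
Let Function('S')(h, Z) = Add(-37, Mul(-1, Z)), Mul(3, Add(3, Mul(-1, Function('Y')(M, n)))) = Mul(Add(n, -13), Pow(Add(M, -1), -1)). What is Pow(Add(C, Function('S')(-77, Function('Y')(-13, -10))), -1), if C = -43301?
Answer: Rational(-42, 1820299) ≈ -2.3073e-5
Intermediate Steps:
Function('Y')(M, n) = Add(3, Mul(Rational(-1, 3), Pow(Add(-1, M), -1), Add(-13, n))) (Function('Y')(M, n) = Add(3, Mul(Rational(-1, 3), Mul(Add(n, -13), Pow(Add(M, -1), -1)))) = Add(3, Mul(Rational(-1, 3), Mul(Add(-13, n), Pow(Add(-1, M), -1)))) = Add(3, Mul(Rational(-1, 3), Mul(Pow(Add(-1, M), -1), Add(-13, n)))) = Add(3, Mul(Rational(-1, 3), Pow(Add(-1, M), -1), Add(-13, n))))
Pow(Add(C, Function('S')(-77, Function('Y')(-13, -10))), -1) = Pow(Add(-43301, Add(-37, Mul(-1, Mul(Rational(1, 3), Pow(Add(-1, -13), -1), Add(4, Mul(-1, -10), Mul(9, -13)))))), -1) = Pow(Add(-43301, Add(-37, Mul(-1, Mul(Rational(1, 3), Pow(-14, -1), Add(4, 10, -117))))), -1) = Pow(Add(-43301, Add(-37, Mul(-1, Mul(Rational(1, 3), Rational(-1, 14), -103)))), -1) = Pow(Add(-43301, Add(-37, Mul(-1, Rational(103, 42)))), -1) = Pow(Add(-43301, Add(-37, Rational(-103, 42))), -1) = Pow(Add(-43301, Rational(-1657, 42)), -1) = Pow(Rational(-1820299, 42), -1) = Rational(-42, 1820299)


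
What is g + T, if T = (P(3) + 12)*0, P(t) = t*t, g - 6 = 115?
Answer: 121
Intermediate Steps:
g = 121 (g = 6 + 115 = 121)
P(t) = t**2
T = 0 (T = (3**2 + 12)*0 = (9 + 12)*0 = 21*0 = 0)
g + T = 121 + 0 = 121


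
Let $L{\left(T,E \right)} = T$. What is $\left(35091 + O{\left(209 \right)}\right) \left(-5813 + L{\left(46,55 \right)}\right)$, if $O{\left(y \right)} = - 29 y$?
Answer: $-167416010$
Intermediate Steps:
$\left(35091 + O{\left(209 \right)}\right) \left(-5813 + L{\left(46,55 \right)}\right) = \left(35091 - 6061\right) \left(-5813 + 46\right) = \left(35091 - 6061\right) \left(-5767\right) = 29030 \left(-5767\right) = -167416010$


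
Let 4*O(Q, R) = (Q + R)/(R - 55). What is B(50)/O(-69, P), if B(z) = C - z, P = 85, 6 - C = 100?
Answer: -1080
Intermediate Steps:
C = -94 (C = 6 - 1*100 = 6 - 100 = -94)
O(Q, R) = (Q + R)/(4*(-55 + R)) (O(Q, R) = ((Q + R)/(R - 55))/4 = ((Q + R)/(-55 + R))/4 = (Q + R)/(4*(-55 + R)))
B(z) = -94 - z
B(50)/O(-69, P) = (-94 - 1*50)/(((-69 + 85)/(4*(-55 + 85)))) = (-94 - 50)/(((¼)*16/30)) = -144/((¼)*(1/30)*16) = -144/2/15 = -144*15/2 = -1080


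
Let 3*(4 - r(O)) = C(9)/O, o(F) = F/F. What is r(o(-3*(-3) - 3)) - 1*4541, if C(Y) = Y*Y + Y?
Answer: -4567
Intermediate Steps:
o(F) = 1
C(Y) = Y + Y**2 (C(Y) = Y**2 + Y = Y + Y**2)
r(O) = 4 - 30/O (r(O) = 4 - 9*(1 + 9)/(3*O) = 4 - 9*10/(3*O) = 4 - 30/O)
r(o(-3*(-3) - 3)) - 1*4541 = (4 - 30/1) - 1*4541 = (4 - 30*1) - 4541 = (4 - 30) - 4541 = -26 - 4541 = -4567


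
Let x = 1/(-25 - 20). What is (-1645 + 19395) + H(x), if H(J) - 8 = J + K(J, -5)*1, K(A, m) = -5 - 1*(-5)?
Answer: 799109/45 ≈ 17758.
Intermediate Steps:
K(A, m) = 0 (K(A, m) = -5 + 5 = 0)
x = -1/45 (x = 1/(-45) = -1/45 ≈ -0.022222)
H(J) = 8 + J (H(J) = 8 + (J + 0*1) = 8 + (J + 0) = 8 + J)
(-1645 + 19395) + H(x) = (-1645 + 19395) + (8 - 1/45) = 17750 + 359/45 = 799109/45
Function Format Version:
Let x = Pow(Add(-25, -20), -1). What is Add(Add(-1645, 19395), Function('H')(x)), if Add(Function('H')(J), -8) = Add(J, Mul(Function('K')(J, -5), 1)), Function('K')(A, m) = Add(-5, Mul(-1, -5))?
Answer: Rational(799109, 45) ≈ 17758.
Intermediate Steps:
Function('K')(A, m) = 0 (Function('K')(A, m) = Add(-5, 5) = 0)
x = Rational(-1, 45) (x = Pow(-45, -1) = Rational(-1, 45) ≈ -0.022222)
Function('H')(J) = Add(8, J) (Function('H')(J) = Add(8, Add(J, Mul(0, 1))) = Add(8, Add(J, 0)) = Add(8, J))
Add(Add(-1645, 19395), Function('H')(x)) = Add(Add(-1645, 19395), Add(8, Rational(-1, 45))) = Add(17750, Rational(359, 45)) = Rational(799109, 45)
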